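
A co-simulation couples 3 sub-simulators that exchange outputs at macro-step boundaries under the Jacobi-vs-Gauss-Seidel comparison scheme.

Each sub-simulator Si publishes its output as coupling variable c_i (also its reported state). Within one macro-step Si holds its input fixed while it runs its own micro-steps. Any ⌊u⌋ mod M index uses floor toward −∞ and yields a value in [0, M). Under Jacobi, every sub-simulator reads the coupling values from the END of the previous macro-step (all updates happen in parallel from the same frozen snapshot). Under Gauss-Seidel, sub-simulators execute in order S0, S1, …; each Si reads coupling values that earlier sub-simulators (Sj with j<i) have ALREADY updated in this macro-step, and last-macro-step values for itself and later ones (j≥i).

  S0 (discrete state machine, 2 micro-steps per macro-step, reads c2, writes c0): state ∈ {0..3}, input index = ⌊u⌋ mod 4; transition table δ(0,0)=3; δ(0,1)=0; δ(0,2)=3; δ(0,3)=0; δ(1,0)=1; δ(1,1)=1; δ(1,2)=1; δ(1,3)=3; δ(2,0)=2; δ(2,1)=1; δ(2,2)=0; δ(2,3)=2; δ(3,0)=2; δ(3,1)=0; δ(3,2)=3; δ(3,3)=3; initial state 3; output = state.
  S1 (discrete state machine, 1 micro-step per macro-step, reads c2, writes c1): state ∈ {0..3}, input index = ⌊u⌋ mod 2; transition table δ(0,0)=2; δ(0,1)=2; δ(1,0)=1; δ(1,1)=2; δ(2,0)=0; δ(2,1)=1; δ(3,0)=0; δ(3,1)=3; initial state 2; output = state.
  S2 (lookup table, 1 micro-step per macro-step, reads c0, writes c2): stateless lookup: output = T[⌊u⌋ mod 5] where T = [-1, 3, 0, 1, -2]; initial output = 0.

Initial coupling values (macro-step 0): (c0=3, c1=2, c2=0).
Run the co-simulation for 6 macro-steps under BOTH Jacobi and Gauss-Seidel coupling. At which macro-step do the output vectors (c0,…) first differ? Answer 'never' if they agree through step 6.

[Jacobi] macro 1: S0 reads c2=0 → after 2×micro: 2; S1 reads c2=0 → after 1×micro: 0; S2 reads c0=3 → after 1×micro: 1 ⇒ (c0=2, c1=0, c2=1)
[Jacobi] macro 2: S0 reads c2=1 → after 2×micro: 1; S1 reads c2=1 → after 1×micro: 2; S2 reads c0=2 → after 1×micro: 0 ⇒ (c0=1, c1=2, c2=0)
[Jacobi] macro 3: S0 reads c2=0 → after 2×micro: 1; S1 reads c2=0 → after 1×micro: 0; S2 reads c0=1 → after 1×micro: 3 ⇒ (c0=1, c1=0, c2=3)
[Jacobi] macro 4: S0 reads c2=3 → after 2×micro: 3; S1 reads c2=3 → after 1×micro: 2; S2 reads c0=1 → after 1×micro: 3 ⇒ (c0=3, c1=2, c2=3)
[Jacobi] macro 5: S0 reads c2=3 → after 2×micro: 3; S1 reads c2=3 → after 1×micro: 1; S2 reads c0=3 → after 1×micro: 1 ⇒ (c0=3, c1=1, c2=1)
[Jacobi] macro 6: S0 reads c2=1 → after 2×micro: 0; S1 reads c2=1 → after 1×micro: 2; S2 reads c0=3 → after 1×micro: 1 ⇒ (c0=0, c1=2, c2=1)
[Gauss-Seidel] macro 1: S0 reads c2=0 → after 2×micro: 2; S1 reads c2=0 → after 1×micro: 0; S2 reads c0=2 → after 1×micro: 0 ⇒ (c0=2, c1=0, c2=0)
[Gauss-Seidel] macro 2: S0 reads c2=0 → after 2×micro: 2; S1 reads c2=0 → after 1×micro: 2; S2 reads c0=2 → after 1×micro: 0 ⇒ (c0=2, c1=2, c2=0)
[Gauss-Seidel] macro 3: S0 reads c2=0 → after 2×micro: 2; S1 reads c2=0 → after 1×micro: 0; S2 reads c0=2 → after 1×micro: 0 ⇒ (c0=2, c1=0, c2=0)
[Gauss-Seidel] macro 4: S0 reads c2=0 → after 2×micro: 2; S1 reads c2=0 → after 1×micro: 2; S2 reads c0=2 → after 1×micro: 0 ⇒ (c0=2, c1=2, c2=0)
[Gauss-Seidel] macro 5: S0 reads c2=0 → after 2×micro: 2; S1 reads c2=0 → after 1×micro: 0; S2 reads c0=2 → after 1×micro: 0 ⇒ (c0=2, c1=0, c2=0)
[Gauss-Seidel] macro 6: S0 reads c2=0 → after 2×micro: 2; S1 reads c2=0 → after 1×micro: 2; S2 reads c0=2 → after 1×micro: 0 ⇒ (c0=2, c1=2, c2=0)

first divergence at macro-step: 1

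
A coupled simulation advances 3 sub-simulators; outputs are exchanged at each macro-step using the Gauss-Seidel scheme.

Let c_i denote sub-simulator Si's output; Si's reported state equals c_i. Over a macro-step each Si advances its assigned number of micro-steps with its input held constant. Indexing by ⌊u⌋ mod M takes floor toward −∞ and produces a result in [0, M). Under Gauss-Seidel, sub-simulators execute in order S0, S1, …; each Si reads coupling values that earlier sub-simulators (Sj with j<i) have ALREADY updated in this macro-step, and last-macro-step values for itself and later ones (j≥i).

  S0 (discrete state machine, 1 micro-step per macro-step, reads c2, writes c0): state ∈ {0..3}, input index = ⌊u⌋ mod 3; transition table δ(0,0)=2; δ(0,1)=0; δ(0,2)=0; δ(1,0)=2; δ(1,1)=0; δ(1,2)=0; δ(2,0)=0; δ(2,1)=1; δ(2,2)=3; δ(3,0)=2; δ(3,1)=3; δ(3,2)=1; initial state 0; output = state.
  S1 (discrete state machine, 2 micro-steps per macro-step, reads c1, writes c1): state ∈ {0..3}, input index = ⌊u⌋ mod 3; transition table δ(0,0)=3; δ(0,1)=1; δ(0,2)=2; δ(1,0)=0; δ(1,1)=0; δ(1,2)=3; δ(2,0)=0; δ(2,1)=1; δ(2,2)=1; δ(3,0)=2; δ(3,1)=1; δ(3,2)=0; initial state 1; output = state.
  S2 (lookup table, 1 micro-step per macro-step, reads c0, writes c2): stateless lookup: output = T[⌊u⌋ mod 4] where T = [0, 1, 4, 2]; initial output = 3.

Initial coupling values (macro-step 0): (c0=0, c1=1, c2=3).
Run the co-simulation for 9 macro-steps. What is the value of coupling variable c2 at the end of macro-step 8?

c2 at macro-step 8 = 1

macro 1: S0 reads c2=3 → after 1×micro: 2; S1 reads c1=1 → after 2×micro: 1; S2 reads c0=2 → after 1×micro: 4 ⇒ (c0=2, c1=1, c2=4)
macro 2: S0 reads c2=4 → after 1×micro: 1; S1 reads c1=1 → after 2×micro: 1; S2 reads c0=1 → after 1×micro: 1 ⇒ (c0=1, c1=1, c2=1)
macro 3: S0 reads c2=1 → after 1×micro: 0; S1 reads c1=1 → after 2×micro: 1; S2 reads c0=0 → after 1×micro: 0 ⇒ (c0=0, c1=1, c2=0)
macro 4: S0 reads c2=0 → after 1×micro: 2; S1 reads c1=1 → after 2×micro: 1; S2 reads c0=2 → after 1×micro: 4 ⇒ (c0=2, c1=1, c2=4)
macro 5: S0 reads c2=4 → after 1×micro: 1; S1 reads c1=1 → after 2×micro: 1; S2 reads c0=1 → after 1×micro: 1 ⇒ (c0=1, c1=1, c2=1)
macro 6: S0 reads c2=1 → after 1×micro: 0; S1 reads c1=1 → after 2×micro: 1; S2 reads c0=0 → after 1×micro: 0 ⇒ (c0=0, c1=1, c2=0)
macro 7: S0 reads c2=0 → after 1×micro: 2; S1 reads c1=1 → after 2×micro: 1; S2 reads c0=2 → after 1×micro: 4 ⇒ (c0=2, c1=1, c2=4)
macro 8: S0 reads c2=4 → after 1×micro: 1; S1 reads c1=1 → after 2×micro: 1; S2 reads c0=1 → after 1×micro: 1 ⇒ (c0=1, c1=1, c2=1)
macro 9: S0 reads c2=1 → after 1×micro: 0; S1 reads c1=1 → after 2×micro: 1; S2 reads c0=0 → after 1×micro: 0 ⇒ (c0=0, c1=1, c2=0)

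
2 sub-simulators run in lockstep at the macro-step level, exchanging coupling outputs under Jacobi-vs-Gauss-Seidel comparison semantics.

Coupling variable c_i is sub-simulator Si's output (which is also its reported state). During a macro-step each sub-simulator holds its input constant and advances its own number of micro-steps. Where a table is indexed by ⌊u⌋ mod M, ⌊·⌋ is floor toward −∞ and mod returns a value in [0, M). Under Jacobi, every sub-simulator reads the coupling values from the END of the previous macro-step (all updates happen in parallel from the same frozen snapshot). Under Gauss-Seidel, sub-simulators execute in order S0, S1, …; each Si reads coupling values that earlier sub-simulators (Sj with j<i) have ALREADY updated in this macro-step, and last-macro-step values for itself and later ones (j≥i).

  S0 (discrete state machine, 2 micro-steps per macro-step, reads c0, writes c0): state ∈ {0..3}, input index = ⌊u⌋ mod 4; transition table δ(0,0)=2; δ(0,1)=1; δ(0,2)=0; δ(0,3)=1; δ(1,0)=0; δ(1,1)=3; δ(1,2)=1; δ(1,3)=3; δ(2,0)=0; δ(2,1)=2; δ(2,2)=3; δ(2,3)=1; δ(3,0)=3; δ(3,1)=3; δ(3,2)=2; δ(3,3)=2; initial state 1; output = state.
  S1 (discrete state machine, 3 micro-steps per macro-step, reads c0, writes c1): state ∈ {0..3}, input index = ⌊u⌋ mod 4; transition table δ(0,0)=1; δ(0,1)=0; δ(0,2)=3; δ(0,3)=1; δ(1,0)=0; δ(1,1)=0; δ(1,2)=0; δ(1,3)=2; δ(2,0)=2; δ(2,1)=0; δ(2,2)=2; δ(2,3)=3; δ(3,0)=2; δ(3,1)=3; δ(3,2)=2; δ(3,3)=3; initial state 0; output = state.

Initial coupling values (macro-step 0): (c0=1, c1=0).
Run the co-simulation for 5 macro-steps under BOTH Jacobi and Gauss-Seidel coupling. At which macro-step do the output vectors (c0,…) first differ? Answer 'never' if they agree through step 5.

first divergence at macro-step: 1

[Jacobi] macro 1: S0 reads c0=1 → after 2×micro: 3; S1 reads c0=1 → after 3×micro: 0 ⇒ (c0=3, c1=0)
[Jacobi] macro 2: S0 reads c0=3 → after 2×micro: 1; S1 reads c0=3 → after 3×micro: 3 ⇒ (c0=1, c1=3)
[Jacobi] macro 3: S0 reads c0=1 → after 2×micro: 3; S1 reads c0=1 → after 3×micro: 3 ⇒ (c0=3, c1=3)
[Jacobi] macro 4: S0 reads c0=3 → after 2×micro: 1; S1 reads c0=3 → after 3×micro: 3 ⇒ (c0=1, c1=3)
[Jacobi] macro 5: S0 reads c0=1 → after 2×micro: 3; S1 reads c0=1 → after 3×micro: 3 ⇒ (c0=3, c1=3)
[Gauss-Seidel] macro 1: S0 reads c0=1 → after 2×micro: 3; S1 reads c0=3 → after 3×micro: 3 ⇒ (c0=3, c1=3)
[Gauss-Seidel] macro 2: S0 reads c0=3 → after 2×micro: 1; S1 reads c0=1 → after 3×micro: 3 ⇒ (c0=1, c1=3)
[Gauss-Seidel] macro 3: S0 reads c0=1 → after 2×micro: 3; S1 reads c0=3 → after 3×micro: 3 ⇒ (c0=3, c1=3)
[Gauss-Seidel] macro 4: S0 reads c0=3 → after 2×micro: 1; S1 reads c0=1 → after 3×micro: 3 ⇒ (c0=1, c1=3)
[Gauss-Seidel] macro 5: S0 reads c0=1 → after 2×micro: 3; S1 reads c0=3 → after 3×micro: 3 ⇒ (c0=3, c1=3)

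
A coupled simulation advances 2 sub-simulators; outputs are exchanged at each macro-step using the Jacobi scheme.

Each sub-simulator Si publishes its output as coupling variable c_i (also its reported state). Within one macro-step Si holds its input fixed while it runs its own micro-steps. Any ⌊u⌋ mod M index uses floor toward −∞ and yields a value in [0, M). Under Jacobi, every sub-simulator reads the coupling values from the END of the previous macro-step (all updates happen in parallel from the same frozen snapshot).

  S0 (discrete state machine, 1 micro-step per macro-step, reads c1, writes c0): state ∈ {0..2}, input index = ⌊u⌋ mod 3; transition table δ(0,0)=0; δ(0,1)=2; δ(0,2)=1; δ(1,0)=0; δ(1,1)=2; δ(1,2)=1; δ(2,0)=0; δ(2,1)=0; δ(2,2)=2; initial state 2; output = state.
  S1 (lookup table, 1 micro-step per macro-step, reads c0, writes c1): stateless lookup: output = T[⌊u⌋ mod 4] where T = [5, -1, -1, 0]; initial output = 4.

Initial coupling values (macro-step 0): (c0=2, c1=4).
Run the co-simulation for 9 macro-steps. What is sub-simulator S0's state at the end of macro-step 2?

macro 1: S0 reads c1=4 → after 1×micro: 0; S1 reads c0=2 → after 1×micro: -1 ⇒ (c0=0, c1=-1)
macro 2: S0 reads c1=-1 → after 1×micro: 1; S1 reads c0=0 → after 1×micro: 5 ⇒ (c0=1, c1=5)
macro 3: S0 reads c1=5 → after 1×micro: 1; S1 reads c0=1 → after 1×micro: -1 ⇒ (c0=1, c1=-1)
macro 4: S0 reads c1=-1 → after 1×micro: 1; S1 reads c0=1 → after 1×micro: -1 ⇒ (c0=1, c1=-1)
macro 5: S0 reads c1=-1 → after 1×micro: 1; S1 reads c0=1 → after 1×micro: -1 ⇒ (c0=1, c1=-1)
macro 6: S0 reads c1=-1 → after 1×micro: 1; S1 reads c0=1 → after 1×micro: -1 ⇒ (c0=1, c1=-1)
macro 7: S0 reads c1=-1 → after 1×micro: 1; S1 reads c0=1 → after 1×micro: -1 ⇒ (c0=1, c1=-1)
macro 8: S0 reads c1=-1 → after 1×micro: 1; S1 reads c0=1 → after 1×micro: -1 ⇒ (c0=1, c1=-1)
macro 9: S0 reads c1=-1 → after 1×micro: 1; S1 reads c0=1 → after 1×micro: -1 ⇒ (c0=1, c1=-1)

S0 state at macro-step 2 = 1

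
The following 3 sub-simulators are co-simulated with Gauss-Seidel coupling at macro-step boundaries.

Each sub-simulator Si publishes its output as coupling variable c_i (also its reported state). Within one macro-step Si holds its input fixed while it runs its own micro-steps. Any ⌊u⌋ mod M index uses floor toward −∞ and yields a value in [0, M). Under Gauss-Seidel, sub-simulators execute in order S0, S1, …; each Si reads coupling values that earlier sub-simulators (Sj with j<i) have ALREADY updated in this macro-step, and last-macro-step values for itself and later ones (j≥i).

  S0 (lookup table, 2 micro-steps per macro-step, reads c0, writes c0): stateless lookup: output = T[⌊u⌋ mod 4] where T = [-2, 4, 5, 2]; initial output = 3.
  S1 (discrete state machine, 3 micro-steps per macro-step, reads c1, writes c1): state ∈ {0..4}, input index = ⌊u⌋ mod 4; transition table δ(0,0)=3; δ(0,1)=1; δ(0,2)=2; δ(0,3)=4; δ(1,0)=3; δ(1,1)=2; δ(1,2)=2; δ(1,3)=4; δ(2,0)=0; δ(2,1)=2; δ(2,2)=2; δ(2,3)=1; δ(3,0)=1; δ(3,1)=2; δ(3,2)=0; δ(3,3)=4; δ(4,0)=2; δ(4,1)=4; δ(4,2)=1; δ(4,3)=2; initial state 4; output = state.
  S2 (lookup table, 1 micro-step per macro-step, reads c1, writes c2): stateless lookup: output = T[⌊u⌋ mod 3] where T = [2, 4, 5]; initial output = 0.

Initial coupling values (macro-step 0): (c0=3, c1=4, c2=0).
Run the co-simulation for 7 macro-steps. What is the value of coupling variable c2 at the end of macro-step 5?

macro 1: S0 reads c0=3 → after 2×micro: 2; S1 reads c1=4 → after 3×micro: 3; S2 reads c1=3 → after 1×micro: 2 ⇒ (c0=2, c1=3, c2=2)
macro 2: S0 reads c0=2 → after 2×micro: 5; S1 reads c1=3 → after 3×micro: 1; S2 reads c1=1 → after 1×micro: 4 ⇒ (c0=5, c1=1, c2=4)
macro 3: S0 reads c0=5 → after 2×micro: 4; S1 reads c1=1 → after 3×micro: 2; S2 reads c1=2 → after 1×micro: 5 ⇒ (c0=4, c1=2, c2=5)
macro 4: S0 reads c0=4 → after 2×micro: -2; S1 reads c1=2 → after 3×micro: 2; S2 reads c1=2 → after 1×micro: 5 ⇒ (c0=-2, c1=2, c2=5)
macro 5: S0 reads c0=-2 → after 2×micro: 5; S1 reads c1=2 → after 3×micro: 2; S2 reads c1=2 → after 1×micro: 5 ⇒ (c0=5, c1=2, c2=5)
macro 6: S0 reads c0=5 → after 2×micro: 4; S1 reads c1=2 → after 3×micro: 2; S2 reads c1=2 → after 1×micro: 5 ⇒ (c0=4, c1=2, c2=5)
macro 7: S0 reads c0=4 → after 2×micro: -2; S1 reads c1=2 → after 3×micro: 2; S2 reads c1=2 → after 1×micro: 5 ⇒ (c0=-2, c1=2, c2=5)

c2 at macro-step 5 = 5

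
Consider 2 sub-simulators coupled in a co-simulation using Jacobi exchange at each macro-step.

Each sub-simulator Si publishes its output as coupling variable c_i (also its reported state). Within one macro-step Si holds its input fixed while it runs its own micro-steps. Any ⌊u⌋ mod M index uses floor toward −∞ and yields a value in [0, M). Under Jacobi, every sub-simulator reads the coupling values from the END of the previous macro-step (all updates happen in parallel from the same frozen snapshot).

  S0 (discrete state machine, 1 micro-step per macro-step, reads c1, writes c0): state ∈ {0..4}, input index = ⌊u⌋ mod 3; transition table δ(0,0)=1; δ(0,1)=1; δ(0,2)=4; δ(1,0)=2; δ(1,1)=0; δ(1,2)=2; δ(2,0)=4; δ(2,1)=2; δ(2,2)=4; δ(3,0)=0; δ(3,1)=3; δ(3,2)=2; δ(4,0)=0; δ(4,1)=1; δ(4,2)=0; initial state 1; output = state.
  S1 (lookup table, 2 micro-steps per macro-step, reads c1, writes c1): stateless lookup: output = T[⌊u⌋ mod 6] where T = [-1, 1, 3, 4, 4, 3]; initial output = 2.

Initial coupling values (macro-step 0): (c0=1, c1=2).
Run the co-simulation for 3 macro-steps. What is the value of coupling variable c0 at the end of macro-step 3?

c0 at macro-step 3 = 1

macro 1: S0 reads c1=2 → after 1×micro: 2; S1 reads c1=2 → after 2×micro: 3 ⇒ (c0=2, c1=3)
macro 2: S0 reads c1=3 → after 1×micro: 4; S1 reads c1=3 → after 2×micro: 4 ⇒ (c0=4, c1=4)
macro 3: S0 reads c1=4 → after 1×micro: 1; S1 reads c1=4 → after 2×micro: 4 ⇒ (c0=1, c1=4)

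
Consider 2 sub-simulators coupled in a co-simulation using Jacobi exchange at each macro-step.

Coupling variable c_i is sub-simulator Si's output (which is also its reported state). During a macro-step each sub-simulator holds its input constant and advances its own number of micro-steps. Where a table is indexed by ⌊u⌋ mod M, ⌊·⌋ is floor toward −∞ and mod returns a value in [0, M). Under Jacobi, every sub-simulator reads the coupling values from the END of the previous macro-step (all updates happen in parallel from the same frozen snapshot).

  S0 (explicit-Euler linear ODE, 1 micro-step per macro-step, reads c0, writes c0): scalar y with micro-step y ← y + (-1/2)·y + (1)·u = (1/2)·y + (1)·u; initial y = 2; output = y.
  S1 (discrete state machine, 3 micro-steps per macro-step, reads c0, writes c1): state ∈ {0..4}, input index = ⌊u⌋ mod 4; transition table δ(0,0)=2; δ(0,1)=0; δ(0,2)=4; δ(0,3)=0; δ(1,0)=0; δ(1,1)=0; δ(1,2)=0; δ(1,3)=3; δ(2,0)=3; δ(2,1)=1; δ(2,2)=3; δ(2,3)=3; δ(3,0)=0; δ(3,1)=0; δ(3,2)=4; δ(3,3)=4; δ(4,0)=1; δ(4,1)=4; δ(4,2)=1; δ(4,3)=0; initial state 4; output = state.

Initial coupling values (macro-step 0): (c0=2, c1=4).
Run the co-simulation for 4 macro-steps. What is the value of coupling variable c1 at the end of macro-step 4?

c1 at macro-step 4 = 0

macro 1: S0 reads c0=2 → after 1×micro: 3; S1 reads c0=2 → after 3×micro: 4 ⇒ (c0=3, c1=4)
macro 2: S0 reads c0=3 → after 1×micro: 9/2; S1 reads c0=3 → after 3×micro: 0 ⇒ (c0=9/2, c1=0)
macro 3: S0 reads c0=9/2 → after 1×micro: 27/4; S1 reads c0=9/2 → after 3×micro: 0 ⇒ (c0=27/4, c1=0)
macro 4: S0 reads c0=27/4 → after 1×micro: 81/8; S1 reads c0=27/4 → after 3×micro: 0 ⇒ (c0=81/8, c1=0)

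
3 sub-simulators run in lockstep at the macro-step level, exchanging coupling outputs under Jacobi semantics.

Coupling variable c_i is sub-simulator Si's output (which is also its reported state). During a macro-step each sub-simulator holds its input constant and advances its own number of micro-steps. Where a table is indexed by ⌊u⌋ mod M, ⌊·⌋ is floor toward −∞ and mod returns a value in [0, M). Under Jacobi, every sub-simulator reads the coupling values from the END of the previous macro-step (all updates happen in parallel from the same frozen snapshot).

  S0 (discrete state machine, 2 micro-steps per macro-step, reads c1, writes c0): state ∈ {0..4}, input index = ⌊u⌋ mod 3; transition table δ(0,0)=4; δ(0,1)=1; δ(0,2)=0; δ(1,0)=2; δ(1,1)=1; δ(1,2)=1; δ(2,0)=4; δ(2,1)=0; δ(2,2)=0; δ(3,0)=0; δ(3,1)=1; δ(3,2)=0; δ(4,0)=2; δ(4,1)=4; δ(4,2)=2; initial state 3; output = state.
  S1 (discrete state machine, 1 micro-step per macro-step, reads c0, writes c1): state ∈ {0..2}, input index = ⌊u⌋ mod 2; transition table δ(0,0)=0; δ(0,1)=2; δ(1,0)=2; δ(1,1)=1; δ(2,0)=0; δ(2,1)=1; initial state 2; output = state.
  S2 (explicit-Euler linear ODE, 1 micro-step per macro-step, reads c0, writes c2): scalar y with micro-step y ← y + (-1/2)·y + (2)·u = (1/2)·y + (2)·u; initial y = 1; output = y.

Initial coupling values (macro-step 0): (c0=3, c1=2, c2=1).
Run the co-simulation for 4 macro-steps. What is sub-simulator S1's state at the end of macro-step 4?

macro 1: S0 reads c1=2 → after 2×micro: 0; S1 reads c0=3 → after 1×micro: 1; S2 reads c0=3 → after 1×micro: 13/2 ⇒ (c0=0, c1=1, c2=13/2)
macro 2: S0 reads c1=1 → after 2×micro: 1; S1 reads c0=0 → after 1×micro: 2; S2 reads c0=0 → after 1×micro: 13/4 ⇒ (c0=1, c1=2, c2=13/4)
macro 3: S0 reads c1=2 → after 2×micro: 1; S1 reads c0=1 → after 1×micro: 1; S2 reads c0=1 → after 1×micro: 29/8 ⇒ (c0=1, c1=1, c2=29/8)
macro 4: S0 reads c1=1 → after 2×micro: 1; S1 reads c0=1 → after 1×micro: 1; S2 reads c0=1 → after 1×micro: 61/16 ⇒ (c0=1, c1=1, c2=61/16)

S1 state at macro-step 4 = 1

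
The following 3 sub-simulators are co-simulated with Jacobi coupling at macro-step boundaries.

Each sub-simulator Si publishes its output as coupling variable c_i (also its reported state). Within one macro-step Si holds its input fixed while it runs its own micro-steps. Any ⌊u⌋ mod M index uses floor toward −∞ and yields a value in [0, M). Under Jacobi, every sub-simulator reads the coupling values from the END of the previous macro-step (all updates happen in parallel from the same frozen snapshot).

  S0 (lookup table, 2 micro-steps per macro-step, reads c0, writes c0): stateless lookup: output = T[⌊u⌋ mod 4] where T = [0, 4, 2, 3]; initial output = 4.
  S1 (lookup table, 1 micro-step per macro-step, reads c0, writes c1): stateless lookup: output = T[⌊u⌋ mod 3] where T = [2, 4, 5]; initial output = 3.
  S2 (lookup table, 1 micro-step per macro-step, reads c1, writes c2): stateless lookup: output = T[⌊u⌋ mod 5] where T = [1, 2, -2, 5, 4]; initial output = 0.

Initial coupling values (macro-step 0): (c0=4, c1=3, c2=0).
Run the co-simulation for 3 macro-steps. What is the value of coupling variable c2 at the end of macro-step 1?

macro 1: S0 reads c0=4 → after 2×micro: 0; S1 reads c0=4 → after 1×micro: 4; S2 reads c1=3 → after 1×micro: 5 ⇒ (c0=0, c1=4, c2=5)
macro 2: S0 reads c0=0 → after 2×micro: 0; S1 reads c0=0 → after 1×micro: 2; S2 reads c1=4 → after 1×micro: 4 ⇒ (c0=0, c1=2, c2=4)
macro 3: S0 reads c0=0 → after 2×micro: 0; S1 reads c0=0 → after 1×micro: 2; S2 reads c1=2 → after 1×micro: -2 ⇒ (c0=0, c1=2, c2=-2)

c2 at macro-step 1 = 5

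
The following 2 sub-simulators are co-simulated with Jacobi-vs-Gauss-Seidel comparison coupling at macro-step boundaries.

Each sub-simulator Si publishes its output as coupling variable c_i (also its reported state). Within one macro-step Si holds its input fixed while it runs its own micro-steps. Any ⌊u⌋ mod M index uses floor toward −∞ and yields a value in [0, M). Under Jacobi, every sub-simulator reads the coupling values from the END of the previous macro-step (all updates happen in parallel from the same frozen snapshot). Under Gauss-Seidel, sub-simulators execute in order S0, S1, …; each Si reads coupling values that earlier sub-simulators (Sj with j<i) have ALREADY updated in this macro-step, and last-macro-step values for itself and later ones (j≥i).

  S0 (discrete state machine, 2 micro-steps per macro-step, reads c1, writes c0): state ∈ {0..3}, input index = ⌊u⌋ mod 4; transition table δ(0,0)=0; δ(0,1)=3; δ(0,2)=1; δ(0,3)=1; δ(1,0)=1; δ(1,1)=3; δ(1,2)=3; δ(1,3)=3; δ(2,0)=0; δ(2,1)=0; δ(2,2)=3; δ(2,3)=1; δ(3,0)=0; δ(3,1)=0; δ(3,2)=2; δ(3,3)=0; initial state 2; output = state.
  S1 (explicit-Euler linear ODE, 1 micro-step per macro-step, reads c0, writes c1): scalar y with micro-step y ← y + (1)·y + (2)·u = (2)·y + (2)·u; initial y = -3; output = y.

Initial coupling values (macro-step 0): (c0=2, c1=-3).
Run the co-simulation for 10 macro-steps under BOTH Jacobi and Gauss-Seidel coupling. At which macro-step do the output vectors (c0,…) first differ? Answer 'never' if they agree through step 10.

[Jacobi] macro 1: S0 reads c1=-3 → after 2×micro: 3; S1 reads c0=2 → after 1×micro: -2 ⇒ (c0=3, c1=-2)
[Jacobi] macro 2: S0 reads c1=-2 → after 2×micro: 3; S1 reads c0=3 → after 1×micro: 2 ⇒ (c0=3, c1=2)
[Jacobi] macro 3: S0 reads c1=2 → after 2×micro: 3; S1 reads c0=3 → after 1×micro: 10 ⇒ (c0=3, c1=10)
[Jacobi] macro 4: S0 reads c1=10 → after 2×micro: 3; S1 reads c0=3 → after 1×micro: 26 ⇒ (c0=3, c1=26)
[Jacobi] macro 5: S0 reads c1=26 → after 2×micro: 3; S1 reads c0=3 → after 1×micro: 58 ⇒ (c0=3, c1=58)
[Jacobi] macro 6: S0 reads c1=58 → after 2×micro: 3; S1 reads c0=3 → after 1×micro: 122 ⇒ (c0=3, c1=122)
[Jacobi] macro 7: S0 reads c1=122 → after 2×micro: 3; S1 reads c0=3 → after 1×micro: 250 ⇒ (c0=3, c1=250)
[Jacobi] macro 8: S0 reads c1=250 → after 2×micro: 3; S1 reads c0=3 → after 1×micro: 506 ⇒ (c0=3, c1=506)
[Jacobi] macro 9: S0 reads c1=506 → after 2×micro: 3; S1 reads c0=3 → after 1×micro: 1018 ⇒ (c0=3, c1=1018)
[Jacobi] macro 10: S0 reads c1=1018 → after 2×micro: 3; S1 reads c0=3 → after 1×micro: 2042 ⇒ (c0=3, c1=2042)
[Gauss-Seidel] macro 1: S0 reads c1=-3 → after 2×micro: 3; S1 reads c0=3 → after 1×micro: 0 ⇒ (c0=3, c1=0)
[Gauss-Seidel] macro 2: S0 reads c1=0 → after 2×micro: 0; S1 reads c0=0 → after 1×micro: 0 ⇒ (c0=0, c1=0)
[Gauss-Seidel] macro 3: S0 reads c1=0 → after 2×micro: 0; S1 reads c0=0 → after 1×micro: 0 ⇒ (c0=0, c1=0)
[Gauss-Seidel] macro 4: S0 reads c1=0 → after 2×micro: 0; S1 reads c0=0 → after 1×micro: 0 ⇒ (c0=0, c1=0)
[Gauss-Seidel] macro 5: S0 reads c1=0 → after 2×micro: 0; S1 reads c0=0 → after 1×micro: 0 ⇒ (c0=0, c1=0)
[Gauss-Seidel] macro 6: S0 reads c1=0 → after 2×micro: 0; S1 reads c0=0 → after 1×micro: 0 ⇒ (c0=0, c1=0)
[Gauss-Seidel] macro 7: S0 reads c1=0 → after 2×micro: 0; S1 reads c0=0 → after 1×micro: 0 ⇒ (c0=0, c1=0)
[Gauss-Seidel] macro 8: S0 reads c1=0 → after 2×micro: 0; S1 reads c0=0 → after 1×micro: 0 ⇒ (c0=0, c1=0)
[Gauss-Seidel] macro 9: S0 reads c1=0 → after 2×micro: 0; S1 reads c0=0 → after 1×micro: 0 ⇒ (c0=0, c1=0)
[Gauss-Seidel] macro 10: S0 reads c1=0 → after 2×micro: 0; S1 reads c0=0 → after 1×micro: 0 ⇒ (c0=0, c1=0)

first divergence at macro-step: 1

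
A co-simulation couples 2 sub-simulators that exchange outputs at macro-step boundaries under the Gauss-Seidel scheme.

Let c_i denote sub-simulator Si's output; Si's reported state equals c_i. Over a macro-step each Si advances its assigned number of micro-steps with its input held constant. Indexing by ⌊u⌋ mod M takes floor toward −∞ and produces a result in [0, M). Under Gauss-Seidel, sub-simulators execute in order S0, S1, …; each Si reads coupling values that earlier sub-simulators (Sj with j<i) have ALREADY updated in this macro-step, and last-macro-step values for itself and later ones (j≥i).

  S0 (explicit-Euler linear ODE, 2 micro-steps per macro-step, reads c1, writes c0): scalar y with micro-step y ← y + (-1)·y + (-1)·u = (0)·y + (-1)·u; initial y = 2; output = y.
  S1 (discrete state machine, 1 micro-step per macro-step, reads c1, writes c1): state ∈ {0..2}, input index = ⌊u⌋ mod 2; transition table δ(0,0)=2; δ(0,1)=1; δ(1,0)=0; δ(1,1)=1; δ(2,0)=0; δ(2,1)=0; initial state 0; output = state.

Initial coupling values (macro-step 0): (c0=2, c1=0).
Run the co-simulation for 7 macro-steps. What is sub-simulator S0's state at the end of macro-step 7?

S0 state at macro-step 7 = 0

macro 1: S0 reads c1=0 → after 2×micro: 0; S1 reads c1=0 → after 1×micro: 2 ⇒ (c0=0, c1=2)
macro 2: S0 reads c1=2 → after 2×micro: -2; S1 reads c1=2 → after 1×micro: 0 ⇒ (c0=-2, c1=0)
macro 3: S0 reads c1=0 → after 2×micro: 0; S1 reads c1=0 → after 1×micro: 2 ⇒ (c0=0, c1=2)
macro 4: S0 reads c1=2 → after 2×micro: -2; S1 reads c1=2 → after 1×micro: 0 ⇒ (c0=-2, c1=0)
macro 5: S0 reads c1=0 → after 2×micro: 0; S1 reads c1=0 → after 1×micro: 2 ⇒ (c0=0, c1=2)
macro 6: S0 reads c1=2 → after 2×micro: -2; S1 reads c1=2 → after 1×micro: 0 ⇒ (c0=-2, c1=0)
macro 7: S0 reads c1=0 → after 2×micro: 0; S1 reads c1=0 → after 1×micro: 2 ⇒ (c0=0, c1=2)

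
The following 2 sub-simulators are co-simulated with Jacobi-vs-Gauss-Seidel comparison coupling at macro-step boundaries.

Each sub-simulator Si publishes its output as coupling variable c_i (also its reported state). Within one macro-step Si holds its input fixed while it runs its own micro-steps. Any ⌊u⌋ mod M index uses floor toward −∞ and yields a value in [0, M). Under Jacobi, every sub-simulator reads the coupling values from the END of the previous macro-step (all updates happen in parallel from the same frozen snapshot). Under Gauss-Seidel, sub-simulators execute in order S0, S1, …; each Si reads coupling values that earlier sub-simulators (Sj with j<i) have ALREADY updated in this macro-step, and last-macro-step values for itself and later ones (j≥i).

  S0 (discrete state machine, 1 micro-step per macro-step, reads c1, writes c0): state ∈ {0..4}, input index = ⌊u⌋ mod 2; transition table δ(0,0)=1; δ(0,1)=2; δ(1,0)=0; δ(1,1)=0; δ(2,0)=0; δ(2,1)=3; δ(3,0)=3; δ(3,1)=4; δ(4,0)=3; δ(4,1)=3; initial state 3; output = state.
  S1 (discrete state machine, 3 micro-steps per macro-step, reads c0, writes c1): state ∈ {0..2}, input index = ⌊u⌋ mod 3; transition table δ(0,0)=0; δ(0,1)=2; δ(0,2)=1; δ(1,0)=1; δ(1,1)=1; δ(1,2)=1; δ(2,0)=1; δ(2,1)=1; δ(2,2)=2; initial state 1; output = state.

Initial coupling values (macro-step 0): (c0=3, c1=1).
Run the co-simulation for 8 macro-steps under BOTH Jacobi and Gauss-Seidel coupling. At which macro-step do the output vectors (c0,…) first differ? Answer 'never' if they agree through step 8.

[Jacobi] macro 1: S0 reads c1=1 → after 1×micro: 4; S1 reads c0=3 → after 3×micro: 1 ⇒ (c0=4, c1=1)
[Jacobi] macro 2: S0 reads c1=1 → after 1×micro: 3; S1 reads c0=4 → after 3×micro: 1 ⇒ (c0=3, c1=1)
[Jacobi] macro 3: S0 reads c1=1 → after 1×micro: 4; S1 reads c0=3 → after 3×micro: 1 ⇒ (c0=4, c1=1)
[Jacobi] macro 4: S0 reads c1=1 → after 1×micro: 3; S1 reads c0=4 → after 3×micro: 1 ⇒ (c0=3, c1=1)
[Jacobi] macro 5: S0 reads c1=1 → after 1×micro: 4; S1 reads c0=3 → after 3×micro: 1 ⇒ (c0=4, c1=1)
[Jacobi] macro 6: S0 reads c1=1 → after 1×micro: 3; S1 reads c0=4 → after 3×micro: 1 ⇒ (c0=3, c1=1)
[Jacobi] macro 7: S0 reads c1=1 → after 1×micro: 4; S1 reads c0=3 → after 3×micro: 1 ⇒ (c0=4, c1=1)
[Jacobi] macro 8: S0 reads c1=1 → after 1×micro: 3; S1 reads c0=4 → after 3×micro: 1 ⇒ (c0=3, c1=1)
[Gauss-Seidel] macro 1: S0 reads c1=1 → after 1×micro: 4; S1 reads c0=4 → after 3×micro: 1 ⇒ (c0=4, c1=1)
[Gauss-Seidel] macro 2: S0 reads c1=1 → after 1×micro: 3; S1 reads c0=3 → after 3×micro: 1 ⇒ (c0=3, c1=1)
[Gauss-Seidel] macro 3: S0 reads c1=1 → after 1×micro: 4; S1 reads c0=4 → after 3×micro: 1 ⇒ (c0=4, c1=1)
[Gauss-Seidel] macro 4: S0 reads c1=1 → after 1×micro: 3; S1 reads c0=3 → after 3×micro: 1 ⇒ (c0=3, c1=1)
[Gauss-Seidel] macro 5: S0 reads c1=1 → after 1×micro: 4; S1 reads c0=4 → after 3×micro: 1 ⇒ (c0=4, c1=1)
[Gauss-Seidel] macro 6: S0 reads c1=1 → after 1×micro: 3; S1 reads c0=3 → after 3×micro: 1 ⇒ (c0=3, c1=1)
[Gauss-Seidel] macro 7: S0 reads c1=1 → after 1×micro: 4; S1 reads c0=4 → after 3×micro: 1 ⇒ (c0=4, c1=1)
[Gauss-Seidel] macro 8: S0 reads c1=1 → after 1×micro: 3; S1 reads c0=3 → after 3×micro: 1 ⇒ (c0=3, c1=1)

first divergence at macro-step: never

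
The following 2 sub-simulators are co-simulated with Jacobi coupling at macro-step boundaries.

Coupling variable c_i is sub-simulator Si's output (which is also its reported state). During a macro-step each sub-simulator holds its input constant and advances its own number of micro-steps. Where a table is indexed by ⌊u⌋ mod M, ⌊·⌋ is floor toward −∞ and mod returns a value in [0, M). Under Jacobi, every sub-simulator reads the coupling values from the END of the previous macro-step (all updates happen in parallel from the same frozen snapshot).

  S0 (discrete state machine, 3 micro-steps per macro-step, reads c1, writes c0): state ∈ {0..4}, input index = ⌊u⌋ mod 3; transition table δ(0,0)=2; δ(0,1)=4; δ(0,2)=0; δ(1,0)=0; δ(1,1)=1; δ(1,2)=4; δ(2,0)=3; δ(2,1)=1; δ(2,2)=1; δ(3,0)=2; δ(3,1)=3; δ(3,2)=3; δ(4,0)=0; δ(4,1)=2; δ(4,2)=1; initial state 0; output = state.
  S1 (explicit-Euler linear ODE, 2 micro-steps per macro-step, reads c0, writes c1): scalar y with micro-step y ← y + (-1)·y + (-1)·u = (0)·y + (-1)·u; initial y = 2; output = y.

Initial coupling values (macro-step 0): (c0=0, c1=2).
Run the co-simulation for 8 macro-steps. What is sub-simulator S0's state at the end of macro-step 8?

S0 state at macro-step 8 = 2

macro 1: S0 reads c1=2 → after 3×micro: 0; S1 reads c0=0 → after 2×micro: 0 ⇒ (c0=0, c1=0)
macro 2: S0 reads c1=0 → after 3×micro: 2; S1 reads c0=0 → after 2×micro: 0 ⇒ (c0=2, c1=0)
macro 3: S0 reads c1=0 → after 3×micro: 3; S1 reads c0=2 → after 2×micro: -2 ⇒ (c0=3, c1=-2)
macro 4: S0 reads c1=-2 → after 3×micro: 3; S1 reads c0=3 → after 2×micro: -3 ⇒ (c0=3, c1=-3)
macro 5: S0 reads c1=-3 → after 3×micro: 2; S1 reads c0=3 → after 2×micro: -3 ⇒ (c0=2, c1=-3)
macro 6: S0 reads c1=-3 → after 3×micro: 3; S1 reads c0=2 → after 2×micro: -2 ⇒ (c0=3, c1=-2)
macro 7: S0 reads c1=-2 → after 3×micro: 3; S1 reads c0=3 → after 2×micro: -3 ⇒ (c0=3, c1=-3)
macro 8: S0 reads c1=-3 → after 3×micro: 2; S1 reads c0=3 → after 2×micro: -3 ⇒ (c0=2, c1=-3)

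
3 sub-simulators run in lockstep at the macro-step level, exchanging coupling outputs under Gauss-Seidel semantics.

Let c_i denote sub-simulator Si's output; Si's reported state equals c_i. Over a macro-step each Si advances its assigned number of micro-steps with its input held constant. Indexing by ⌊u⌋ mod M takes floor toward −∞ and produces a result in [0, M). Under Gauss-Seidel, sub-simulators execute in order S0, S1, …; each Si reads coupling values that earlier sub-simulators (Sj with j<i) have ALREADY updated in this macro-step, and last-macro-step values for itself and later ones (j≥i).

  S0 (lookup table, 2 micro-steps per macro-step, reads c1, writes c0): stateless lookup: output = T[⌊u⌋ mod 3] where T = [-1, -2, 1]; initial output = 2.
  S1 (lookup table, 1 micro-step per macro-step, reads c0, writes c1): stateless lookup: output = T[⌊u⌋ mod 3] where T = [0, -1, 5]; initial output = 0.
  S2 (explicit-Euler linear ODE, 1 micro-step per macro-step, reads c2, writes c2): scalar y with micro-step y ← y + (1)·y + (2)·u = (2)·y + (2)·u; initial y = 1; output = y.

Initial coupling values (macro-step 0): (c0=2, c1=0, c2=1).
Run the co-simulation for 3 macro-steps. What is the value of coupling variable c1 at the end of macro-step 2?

macro 1: S0 reads c1=0 → after 2×micro: -1; S1 reads c0=-1 → after 1×micro: 5; S2 reads c2=1 → after 1×micro: 4 ⇒ (c0=-1, c1=5, c2=4)
macro 2: S0 reads c1=5 → after 2×micro: 1; S1 reads c0=1 → after 1×micro: -1; S2 reads c2=4 → after 1×micro: 16 ⇒ (c0=1, c1=-1, c2=16)
macro 3: S0 reads c1=-1 → after 2×micro: 1; S1 reads c0=1 → after 1×micro: -1; S2 reads c2=16 → after 1×micro: 64 ⇒ (c0=1, c1=-1, c2=64)

c1 at macro-step 2 = -1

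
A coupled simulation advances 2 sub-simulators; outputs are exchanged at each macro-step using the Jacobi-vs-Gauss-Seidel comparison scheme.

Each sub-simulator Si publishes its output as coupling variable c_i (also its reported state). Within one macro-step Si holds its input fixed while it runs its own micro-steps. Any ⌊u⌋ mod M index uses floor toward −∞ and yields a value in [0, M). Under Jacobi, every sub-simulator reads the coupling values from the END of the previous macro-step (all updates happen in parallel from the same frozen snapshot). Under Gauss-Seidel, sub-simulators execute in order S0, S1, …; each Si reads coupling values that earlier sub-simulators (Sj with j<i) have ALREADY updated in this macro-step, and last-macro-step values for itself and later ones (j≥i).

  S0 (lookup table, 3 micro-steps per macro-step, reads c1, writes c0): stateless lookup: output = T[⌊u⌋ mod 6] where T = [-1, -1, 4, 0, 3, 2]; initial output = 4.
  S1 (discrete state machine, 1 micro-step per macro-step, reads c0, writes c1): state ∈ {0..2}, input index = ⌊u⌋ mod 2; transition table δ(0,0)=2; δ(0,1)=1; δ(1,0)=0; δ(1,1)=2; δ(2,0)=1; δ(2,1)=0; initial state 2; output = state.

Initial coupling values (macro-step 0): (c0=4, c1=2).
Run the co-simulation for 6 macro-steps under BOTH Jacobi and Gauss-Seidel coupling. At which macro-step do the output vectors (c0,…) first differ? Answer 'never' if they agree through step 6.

[Jacobi] macro 1: S0 reads c1=2 → after 3×micro: 4; S1 reads c0=4 → after 1×micro: 1 ⇒ (c0=4, c1=1)
[Jacobi] macro 2: S0 reads c1=1 → after 3×micro: -1; S1 reads c0=4 → after 1×micro: 0 ⇒ (c0=-1, c1=0)
[Jacobi] macro 3: S0 reads c1=0 → after 3×micro: -1; S1 reads c0=-1 → after 1×micro: 1 ⇒ (c0=-1, c1=1)
[Jacobi] macro 4: S0 reads c1=1 → after 3×micro: -1; S1 reads c0=-1 → after 1×micro: 2 ⇒ (c0=-1, c1=2)
[Jacobi] macro 5: S0 reads c1=2 → after 3×micro: 4; S1 reads c0=-1 → after 1×micro: 0 ⇒ (c0=4, c1=0)
[Jacobi] macro 6: S0 reads c1=0 → after 3×micro: -1; S1 reads c0=4 → after 1×micro: 2 ⇒ (c0=-1, c1=2)
[Gauss-Seidel] macro 1: S0 reads c1=2 → after 3×micro: 4; S1 reads c0=4 → after 1×micro: 1 ⇒ (c0=4, c1=1)
[Gauss-Seidel] macro 2: S0 reads c1=1 → after 3×micro: -1; S1 reads c0=-1 → after 1×micro: 2 ⇒ (c0=-1, c1=2)
[Gauss-Seidel] macro 3: S0 reads c1=2 → after 3×micro: 4; S1 reads c0=4 → after 1×micro: 1 ⇒ (c0=4, c1=1)
[Gauss-Seidel] macro 4: S0 reads c1=1 → after 3×micro: -1; S1 reads c0=-1 → after 1×micro: 2 ⇒ (c0=-1, c1=2)
[Gauss-Seidel] macro 5: S0 reads c1=2 → after 3×micro: 4; S1 reads c0=4 → after 1×micro: 1 ⇒ (c0=4, c1=1)
[Gauss-Seidel] macro 6: S0 reads c1=1 → after 3×micro: -1; S1 reads c0=-1 → after 1×micro: 2 ⇒ (c0=-1, c1=2)

first divergence at macro-step: 2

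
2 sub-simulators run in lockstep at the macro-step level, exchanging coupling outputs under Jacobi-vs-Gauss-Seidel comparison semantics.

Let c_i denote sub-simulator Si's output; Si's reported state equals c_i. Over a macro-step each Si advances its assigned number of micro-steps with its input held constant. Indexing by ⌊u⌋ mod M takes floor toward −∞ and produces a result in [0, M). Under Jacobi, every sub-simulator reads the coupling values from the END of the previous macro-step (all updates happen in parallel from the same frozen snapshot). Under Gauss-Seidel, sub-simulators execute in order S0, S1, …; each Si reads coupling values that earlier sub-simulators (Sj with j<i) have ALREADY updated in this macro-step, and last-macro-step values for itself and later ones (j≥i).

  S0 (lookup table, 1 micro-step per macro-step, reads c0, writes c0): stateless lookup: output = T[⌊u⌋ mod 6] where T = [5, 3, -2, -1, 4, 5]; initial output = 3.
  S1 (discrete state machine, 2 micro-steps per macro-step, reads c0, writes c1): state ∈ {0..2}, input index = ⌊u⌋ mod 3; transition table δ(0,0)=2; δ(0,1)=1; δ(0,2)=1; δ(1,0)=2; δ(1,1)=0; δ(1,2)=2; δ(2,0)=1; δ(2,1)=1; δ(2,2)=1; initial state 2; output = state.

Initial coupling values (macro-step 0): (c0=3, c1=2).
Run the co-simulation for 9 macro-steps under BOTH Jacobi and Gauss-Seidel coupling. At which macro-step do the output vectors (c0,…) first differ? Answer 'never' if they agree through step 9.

first divergence at macro-step: never

[Jacobi] macro 1: S0 reads c0=3 → after 1×micro: -1; S1 reads c0=3 → after 2×micro: 2 ⇒ (c0=-1, c1=2)
[Jacobi] macro 2: S0 reads c0=-1 → after 1×micro: 5; S1 reads c0=-1 → after 2×micro: 2 ⇒ (c0=5, c1=2)
[Jacobi] macro 3: S0 reads c0=5 → after 1×micro: 5; S1 reads c0=5 → after 2×micro: 2 ⇒ (c0=5, c1=2)
[Jacobi] macro 4: S0 reads c0=5 → after 1×micro: 5; S1 reads c0=5 → after 2×micro: 2 ⇒ (c0=5, c1=2)
[Jacobi] macro 5: S0 reads c0=5 → after 1×micro: 5; S1 reads c0=5 → after 2×micro: 2 ⇒ (c0=5, c1=2)
[Jacobi] macro 6: S0 reads c0=5 → after 1×micro: 5; S1 reads c0=5 → after 2×micro: 2 ⇒ (c0=5, c1=2)
[Jacobi] macro 7: S0 reads c0=5 → after 1×micro: 5; S1 reads c0=5 → after 2×micro: 2 ⇒ (c0=5, c1=2)
[Jacobi] macro 8: S0 reads c0=5 → after 1×micro: 5; S1 reads c0=5 → after 2×micro: 2 ⇒ (c0=5, c1=2)
[Jacobi] macro 9: S0 reads c0=5 → after 1×micro: 5; S1 reads c0=5 → after 2×micro: 2 ⇒ (c0=5, c1=2)
[Gauss-Seidel] macro 1: S0 reads c0=3 → after 1×micro: -1; S1 reads c0=-1 → after 2×micro: 2 ⇒ (c0=-1, c1=2)
[Gauss-Seidel] macro 2: S0 reads c0=-1 → after 1×micro: 5; S1 reads c0=5 → after 2×micro: 2 ⇒ (c0=5, c1=2)
[Gauss-Seidel] macro 3: S0 reads c0=5 → after 1×micro: 5; S1 reads c0=5 → after 2×micro: 2 ⇒ (c0=5, c1=2)
[Gauss-Seidel] macro 4: S0 reads c0=5 → after 1×micro: 5; S1 reads c0=5 → after 2×micro: 2 ⇒ (c0=5, c1=2)
[Gauss-Seidel] macro 5: S0 reads c0=5 → after 1×micro: 5; S1 reads c0=5 → after 2×micro: 2 ⇒ (c0=5, c1=2)
[Gauss-Seidel] macro 6: S0 reads c0=5 → after 1×micro: 5; S1 reads c0=5 → after 2×micro: 2 ⇒ (c0=5, c1=2)
[Gauss-Seidel] macro 7: S0 reads c0=5 → after 1×micro: 5; S1 reads c0=5 → after 2×micro: 2 ⇒ (c0=5, c1=2)
[Gauss-Seidel] macro 8: S0 reads c0=5 → after 1×micro: 5; S1 reads c0=5 → after 2×micro: 2 ⇒ (c0=5, c1=2)
[Gauss-Seidel] macro 9: S0 reads c0=5 → after 1×micro: 5; S1 reads c0=5 → after 2×micro: 2 ⇒ (c0=5, c1=2)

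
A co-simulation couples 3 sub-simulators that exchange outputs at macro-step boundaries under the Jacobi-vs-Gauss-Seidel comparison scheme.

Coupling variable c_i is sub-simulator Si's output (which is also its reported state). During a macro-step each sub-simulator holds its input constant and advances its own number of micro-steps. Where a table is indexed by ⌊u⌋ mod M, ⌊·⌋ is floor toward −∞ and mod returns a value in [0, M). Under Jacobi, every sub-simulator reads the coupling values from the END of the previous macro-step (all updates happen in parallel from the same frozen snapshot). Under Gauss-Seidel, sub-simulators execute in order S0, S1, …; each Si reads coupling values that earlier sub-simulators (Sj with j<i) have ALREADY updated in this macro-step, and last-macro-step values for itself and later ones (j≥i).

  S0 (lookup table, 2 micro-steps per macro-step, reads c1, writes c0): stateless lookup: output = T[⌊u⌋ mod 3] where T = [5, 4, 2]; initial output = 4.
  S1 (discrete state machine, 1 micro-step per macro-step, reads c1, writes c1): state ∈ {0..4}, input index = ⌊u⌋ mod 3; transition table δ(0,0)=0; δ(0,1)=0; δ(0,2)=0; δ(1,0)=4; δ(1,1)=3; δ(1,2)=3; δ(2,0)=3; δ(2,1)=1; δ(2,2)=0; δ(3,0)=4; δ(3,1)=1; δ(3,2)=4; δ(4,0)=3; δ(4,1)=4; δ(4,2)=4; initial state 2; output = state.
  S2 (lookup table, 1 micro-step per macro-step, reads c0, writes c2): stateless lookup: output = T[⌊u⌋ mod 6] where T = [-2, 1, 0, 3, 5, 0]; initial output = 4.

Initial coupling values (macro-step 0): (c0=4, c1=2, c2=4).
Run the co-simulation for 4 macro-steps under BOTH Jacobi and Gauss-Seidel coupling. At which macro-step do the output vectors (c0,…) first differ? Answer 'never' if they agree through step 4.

first divergence at macro-step: 1

[Jacobi] macro 1: S0 reads c1=2 → after 2×micro: 2; S1 reads c1=2 → after 1×micro: 0; S2 reads c0=4 → after 1×micro: 5 ⇒ (c0=2, c1=0, c2=5)
[Jacobi] macro 2: S0 reads c1=0 → after 2×micro: 5; S1 reads c1=0 → after 1×micro: 0; S2 reads c0=2 → after 1×micro: 0 ⇒ (c0=5, c1=0, c2=0)
[Jacobi] macro 3: S0 reads c1=0 → after 2×micro: 5; S1 reads c1=0 → after 1×micro: 0; S2 reads c0=5 → after 1×micro: 0 ⇒ (c0=5, c1=0, c2=0)
[Jacobi] macro 4: S0 reads c1=0 → after 2×micro: 5; S1 reads c1=0 → after 1×micro: 0; S2 reads c0=5 → after 1×micro: 0 ⇒ (c0=5, c1=0, c2=0)
[Gauss-Seidel] macro 1: S0 reads c1=2 → after 2×micro: 2; S1 reads c1=2 → after 1×micro: 0; S2 reads c0=2 → after 1×micro: 0 ⇒ (c0=2, c1=0, c2=0)
[Gauss-Seidel] macro 2: S0 reads c1=0 → after 2×micro: 5; S1 reads c1=0 → after 1×micro: 0; S2 reads c0=5 → after 1×micro: 0 ⇒ (c0=5, c1=0, c2=0)
[Gauss-Seidel] macro 3: S0 reads c1=0 → after 2×micro: 5; S1 reads c1=0 → after 1×micro: 0; S2 reads c0=5 → after 1×micro: 0 ⇒ (c0=5, c1=0, c2=0)
[Gauss-Seidel] macro 4: S0 reads c1=0 → after 2×micro: 5; S1 reads c1=0 → after 1×micro: 0; S2 reads c0=5 → after 1×micro: 0 ⇒ (c0=5, c1=0, c2=0)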